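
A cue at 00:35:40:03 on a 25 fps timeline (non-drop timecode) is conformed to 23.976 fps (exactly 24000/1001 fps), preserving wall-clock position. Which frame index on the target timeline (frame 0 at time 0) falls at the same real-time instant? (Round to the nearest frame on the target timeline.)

Source frame index: (0×3600 + 35×60 + 40) × 25 + 3 = 53503.
Real time: 53503 / (25) = 53503/25 s.
Target frame: (53503/25) × (24000/1001) = 51362880/1001 ≈ 51311.568 → 51312.

frame 51312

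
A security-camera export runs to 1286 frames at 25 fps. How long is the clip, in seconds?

Running time = 1286 / (25) = 51.44 s.

51.44 seconds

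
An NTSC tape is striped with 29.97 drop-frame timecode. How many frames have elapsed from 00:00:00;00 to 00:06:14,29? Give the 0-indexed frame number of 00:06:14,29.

As if non-drop at 30 labels/s: (0 × 3600 + 6 × 60 + 14) × 30 + 29 = 11249.
Minute boundaries passed: 6; those not divisible by 10: 6 − 0 = 6; dropped labels = 2 × 6 = 12.
Actual frame index = 11249 − 12 = 11237.

11237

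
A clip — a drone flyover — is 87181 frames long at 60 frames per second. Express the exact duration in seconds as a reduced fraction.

Running time = 87181 ÷ (60) = 87181 × 1/60 = 87181/60 s.

87181/60 seconds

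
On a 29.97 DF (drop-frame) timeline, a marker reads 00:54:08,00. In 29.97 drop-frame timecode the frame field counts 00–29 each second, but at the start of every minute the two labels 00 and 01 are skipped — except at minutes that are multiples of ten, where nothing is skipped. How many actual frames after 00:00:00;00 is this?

97342

Complete 10-minute blocks: 5, each 17982 frames → 89910.
Remaining 4 whole minutes in the current block: 1800 + 3 × 1798 = 7194 frames.
Within the current minute: 8 × 30 + 0 − 2 = 238 (labels ;00/;01 skipped at this minute). Total = 89910 + 7194 + 238 = 97342.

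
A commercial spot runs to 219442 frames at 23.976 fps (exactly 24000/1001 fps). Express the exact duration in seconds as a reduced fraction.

109830721/12000 seconds

Running time = 219442 ÷ (24000/1001) = 219442 × 1001/24000 = 109830721/12000 s.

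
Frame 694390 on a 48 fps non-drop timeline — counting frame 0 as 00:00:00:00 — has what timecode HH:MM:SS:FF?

694390 ÷ 48 = 14466 full seconds, remainder 22 frames.
14466 s = 4 h 1 min 6 s.
Timecode: 04:01:06:22.

04:01:06:22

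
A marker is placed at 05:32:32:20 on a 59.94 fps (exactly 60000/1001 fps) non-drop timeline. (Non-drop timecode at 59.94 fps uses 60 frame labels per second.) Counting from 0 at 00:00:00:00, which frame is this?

1197140

Total seconds to the label: (5 × 3600 + 32 × 60 + 32) = 19952.
Frame index = 19952 × 60 + 20 = 1197140.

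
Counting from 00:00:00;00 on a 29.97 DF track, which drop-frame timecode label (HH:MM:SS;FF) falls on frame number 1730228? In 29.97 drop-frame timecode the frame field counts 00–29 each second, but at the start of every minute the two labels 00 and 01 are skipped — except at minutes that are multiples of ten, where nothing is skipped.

Each 10-minute DF block holds 10 × 60 × 30 − 9 × 2 = 17982 frames. 1730228 ÷ 17982 → 96 full blocks, remainder 3956.
Within the partial block the first minute is 1800 frames and each further minute 1798, so 2 further minute boundaries passed. Total skipped labels = 18 × 96 + 2 × 2 = 1732.
Non-drop label index = 1730228 + 1732 = 1731960; at 30 labels/s that is 16:02:12:00, i.e. DF 16:02:12;00.

16:02:12;00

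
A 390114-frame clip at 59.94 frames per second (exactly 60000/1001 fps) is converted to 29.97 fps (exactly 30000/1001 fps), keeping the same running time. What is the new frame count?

Frames at target rate = 390114 × (30000/1001) / (60000/1001) = 195057.

195057 frames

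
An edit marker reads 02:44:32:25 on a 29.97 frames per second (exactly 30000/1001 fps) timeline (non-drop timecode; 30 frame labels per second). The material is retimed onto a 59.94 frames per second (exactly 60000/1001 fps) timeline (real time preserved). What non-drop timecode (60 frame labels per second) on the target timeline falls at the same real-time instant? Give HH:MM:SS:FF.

Source frame index: (2×3600 + 44×60 + 32) × 30 + 25 = 296185.
Real time: 296185 / (30000/1001) = 59296237/6000 s.
Target frame: (59296237/6000) × (60000/1001) = 592370.
At 60 labels/s: frame 592370 → 02:44:32:50.

02:44:32:50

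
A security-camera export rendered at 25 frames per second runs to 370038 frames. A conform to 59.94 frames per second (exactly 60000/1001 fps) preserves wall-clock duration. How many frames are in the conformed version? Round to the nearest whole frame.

Frames at target rate = 370038 × (60000/1001) / (25) = 888091200/1001 ≈ 887203.996.
Nearest whole frame: 887204.

887204 frames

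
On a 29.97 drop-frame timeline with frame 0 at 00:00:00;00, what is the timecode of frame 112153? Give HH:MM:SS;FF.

01:02:22;05

Each 10-minute DF block holds 10 × 60 × 30 − 9 × 2 = 17982 frames. 112153 ÷ 17982 → 6 full blocks, remainder 4261.
Within the partial block the first minute is 1800 frames and each further minute 1798, so 2 further minute boundaries passed. Total skipped labels = 18 × 6 + 2 × 2 = 112.
Non-drop label index = 112153 + 112 = 112265; at 30 labels/s that is 01:02:22:05, i.e. DF 01:02:22;05.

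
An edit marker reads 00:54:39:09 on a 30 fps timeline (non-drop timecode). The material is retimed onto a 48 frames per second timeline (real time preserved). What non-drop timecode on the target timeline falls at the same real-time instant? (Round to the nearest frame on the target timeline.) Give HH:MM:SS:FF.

Source frame index: (0×3600 + 54×60 + 39) × 30 + 9 = 98379.
Real time: 98379 / (30) = 32793/10 s.
Target frame: (32793/10) × (48) = 787032/5 ≈ 157406.400 → 157406.
At 48 labels/s: frame 157406 → 00:54:39:14.

00:54:39:14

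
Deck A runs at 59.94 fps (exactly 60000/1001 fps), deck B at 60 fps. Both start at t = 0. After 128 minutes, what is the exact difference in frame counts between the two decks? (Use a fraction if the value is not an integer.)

128 min = 7680 s.
A emits 60000/1001 × 7680 = 460800000/1001 frames; B emits 60 × 7680 = 460800.
Difference = 460800/1001 frames (≈ 460.3397); B is ahead of A.

460800/1001 frames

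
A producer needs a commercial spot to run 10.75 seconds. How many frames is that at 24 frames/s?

Frames = 10.75 × 24 = 258.

258 frames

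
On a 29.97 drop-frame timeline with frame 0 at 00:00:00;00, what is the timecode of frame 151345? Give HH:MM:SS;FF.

01:24:09;27

Ten DF minutes hold 17982 frames, so frame 151345 lies in block 8 (frames 143856–161837) with 7489 frames into that block.
The block's first minute is 1800 frames and the rest 1798 each; 7489 frames reaches minute 4, so 8 × 18 + 4 × 2 = 152 labels have been skipped so far.
Adding those back, label number 151345 + 152 = 151497 at 30 labels/s is 5049 s + 27 f = 1 h 24 min 9 s frame 27, i.e. 01:24:09;27.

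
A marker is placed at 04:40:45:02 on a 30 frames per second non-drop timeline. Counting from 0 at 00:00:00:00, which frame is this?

Total seconds to the label: (4 × 3600 + 40 × 60 + 45) = 16845.
Frame index = 16845 × 30 + 2 = 505352.

frame 505352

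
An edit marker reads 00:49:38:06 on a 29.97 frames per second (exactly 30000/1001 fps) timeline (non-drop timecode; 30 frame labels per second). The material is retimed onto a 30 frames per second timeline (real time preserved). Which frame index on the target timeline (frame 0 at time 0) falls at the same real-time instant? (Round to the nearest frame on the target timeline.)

frame 89435

Source frame index: (0×3600 + 49×60 + 38) × 30 + 6 = 89346.
Real time: 89346 / (30000/1001) = 14905891/5000 s.
Target frame: (14905891/5000) × (30) = 44717673/500 ≈ 89435.346 → 89435.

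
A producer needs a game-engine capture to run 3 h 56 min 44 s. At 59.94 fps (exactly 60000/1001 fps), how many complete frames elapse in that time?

851388 frames

3 h 56 min 44 s = 14204 s.
Frames = 14204 × 60000/1001 = 852240000/1001 ≈ 851388.6114.
Complete frames: 851388.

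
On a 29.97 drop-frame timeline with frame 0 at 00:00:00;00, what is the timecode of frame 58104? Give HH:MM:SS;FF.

00:32:18;22

Each 10-minute DF block holds 10 × 60 × 30 − 9 × 2 = 17982 frames. 58104 ÷ 17982 → 3 full blocks, remainder 4158.
Within the partial block the first minute is 1800 frames and each further minute 1798, so 2 further minute boundaries passed. Total skipped labels = 18 × 3 + 2 × 2 = 58.
Non-drop label index = 58104 + 58 = 58162; at 30 labels/s that is 00:32:18:22, i.e. DF 00:32:18;22.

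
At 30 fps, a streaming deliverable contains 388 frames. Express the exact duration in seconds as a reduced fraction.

194/15 seconds

Running time = 388 ÷ (30) = 388 × 1/30 = 194/15 s.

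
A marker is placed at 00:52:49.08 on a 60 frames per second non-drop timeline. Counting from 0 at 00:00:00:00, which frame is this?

frame 190148

Total seconds to the label: (0 × 3600 + 52 × 60 + 49) = 3169.
Frame index = 3169 × 60 + 8 = 190148.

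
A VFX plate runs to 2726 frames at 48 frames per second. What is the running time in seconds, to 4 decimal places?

Running time = 2726 × 1/48 = 1363/24 s ≈ 56.7917 s.

56.7917 seconds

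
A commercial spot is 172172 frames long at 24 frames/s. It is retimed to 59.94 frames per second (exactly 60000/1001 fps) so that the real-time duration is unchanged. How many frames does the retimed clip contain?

Target frames = source frames × (target rate / source rate) = 172172 × (60000/1001)/(24) = 172172 × 2500/1001 = 430000.

430000 frames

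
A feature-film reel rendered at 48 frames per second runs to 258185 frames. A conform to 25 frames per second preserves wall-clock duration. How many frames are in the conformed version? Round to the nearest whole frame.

Frames at target rate = 258185 × (25) / (48) = 6454625/48 ≈ 134471.354.
Nearest whole frame: 134471.

134471 frames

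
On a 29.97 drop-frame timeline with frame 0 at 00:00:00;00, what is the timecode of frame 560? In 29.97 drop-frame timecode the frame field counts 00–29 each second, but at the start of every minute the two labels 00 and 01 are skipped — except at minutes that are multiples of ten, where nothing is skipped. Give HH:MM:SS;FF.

00:00:18;20

Each 10-minute DF block holds 10 × 60 × 30 − 9 × 2 = 17982 frames. 560 ÷ 17982 → 0 full blocks, remainder 560.
Within the partial block the first minute is 1800 frames and each further minute 1798, so 0 further minute boundaries passed. Total skipped labels = 18 × 0 + 2 × 0 = 0.
Non-drop label index = 560 + 0 = 560; at 30 labels/s that is 00:00:18:20, i.e. DF 00:00:18;20.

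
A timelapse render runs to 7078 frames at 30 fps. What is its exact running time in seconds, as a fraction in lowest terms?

3539/15 seconds

Running time = 7078 ÷ (30) = 7078 × 1/30 = 3539/15 s.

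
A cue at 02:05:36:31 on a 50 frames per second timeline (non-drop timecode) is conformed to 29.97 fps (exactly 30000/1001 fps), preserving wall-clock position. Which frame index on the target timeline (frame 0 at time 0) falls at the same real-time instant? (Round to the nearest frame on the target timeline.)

frame 225873

Source frame index: (2×3600 + 5×60 + 36) × 50 + 31 = 376831.
Real time: 376831 / (50) = 376831/50 s.
Target frame: (376831/50) × (30000/1001) = 2484600/11 ≈ 225872.727 → 225873.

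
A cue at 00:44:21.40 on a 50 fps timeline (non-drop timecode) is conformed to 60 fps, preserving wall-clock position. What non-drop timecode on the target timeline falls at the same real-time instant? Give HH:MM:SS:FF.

Source frame index: (0×3600 + 44×60 + 21) × 50 + 40 = 133090.
Real time: 133090 / (50) = 13309/5 s.
Target frame: (13309/5) × (60) = 159708.
At 60 labels/s: frame 159708 → 00:44:21:48.

00:44:21:48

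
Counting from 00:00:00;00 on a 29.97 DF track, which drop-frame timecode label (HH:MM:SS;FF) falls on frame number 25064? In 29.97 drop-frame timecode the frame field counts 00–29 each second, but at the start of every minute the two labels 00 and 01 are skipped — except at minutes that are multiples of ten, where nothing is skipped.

00:13:56;08

Ten DF minutes hold 17982 frames, so frame 25064 lies in block 1 (frames 17982–35963) with 7082 frames into that block.
The block's first minute is 1800 frames and the rest 1798 each; 7082 frames reaches minute 3, so 1 × 18 + 3 × 2 = 24 labels have been skipped so far.
Adding those back, label number 25064 + 24 = 25088 at 30 labels/s is 836 s + 8 f = 0 h 13 min 56 s frame 8, i.e. 00:13:56;08.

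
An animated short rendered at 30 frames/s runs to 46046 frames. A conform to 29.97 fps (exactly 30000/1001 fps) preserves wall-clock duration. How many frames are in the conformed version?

46000 frames

Target frames = source frames × (target rate / source rate) = 46046 × (30000/1001)/(30) = 46046 × 1000/1001 = 46000.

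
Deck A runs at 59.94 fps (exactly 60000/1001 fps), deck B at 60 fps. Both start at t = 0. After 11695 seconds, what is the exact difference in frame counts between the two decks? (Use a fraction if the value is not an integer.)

A emits 60000/1001 × 11695 = 701700000/1001 frames; B emits 60 × 11695 = 701700.
Difference = 701700/1001 frames (≈ 700.9990); B is ahead of A.

701700/1001 frames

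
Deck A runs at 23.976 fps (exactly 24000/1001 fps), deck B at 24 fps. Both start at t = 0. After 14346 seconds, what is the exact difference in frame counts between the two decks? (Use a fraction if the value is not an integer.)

344304/1001 frames

A emits 24000/1001 × 14346 = 344304000/1001 frames; B emits 24 × 14346 = 344304.
Difference = 344304/1001 frames (≈ 343.9600); B is ahead of A.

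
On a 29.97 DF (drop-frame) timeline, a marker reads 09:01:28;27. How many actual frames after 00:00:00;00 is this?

973693

Complete 10-minute blocks: 54, each 17982 frames → 971028.
Remaining 1 whole minute in the current block: 1800 + 0 × 1798 = 1800 frames.
Within the current minute: 28 × 30 + 27 − 2 = 865 (labels ;00/;01 skipped at this minute). Total = 971028 + 1800 + 865 = 973693.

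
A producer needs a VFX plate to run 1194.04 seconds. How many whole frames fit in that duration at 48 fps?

57313 frames

Frames = 1194.04 × 48 = 1432848/25 ≈ 57313.9200.
Complete frames: 57313.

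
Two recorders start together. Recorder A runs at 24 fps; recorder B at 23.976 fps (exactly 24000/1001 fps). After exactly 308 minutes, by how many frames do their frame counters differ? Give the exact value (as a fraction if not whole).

308 min = 18480 s.
A emits 24 × 18480 = 443520 frames; B emits 24000/1001 × 18480 = 5760000/13.
Difference = 5760/13 frames (≈ 443.0769); B is behind A.

5760/13 frames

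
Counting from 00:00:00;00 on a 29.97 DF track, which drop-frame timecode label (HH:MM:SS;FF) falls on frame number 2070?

Ten DF minutes hold 17982 frames, so frame 2070 lies in block 0 (frames 0–17981) with 2070 frames into that block.
The block's first minute is 1800 frames and the rest 1798 each; 2070 frames reaches minute 1, so 0 × 18 + 1 × 2 = 2 labels have been skipped so far.
Adding those back, label number 2070 + 2 = 2072 at 30 labels/s is 69 s + 2 f = 0 h 1 min 9 s frame 2, i.e. 00:01:09;02.

00:01:09;02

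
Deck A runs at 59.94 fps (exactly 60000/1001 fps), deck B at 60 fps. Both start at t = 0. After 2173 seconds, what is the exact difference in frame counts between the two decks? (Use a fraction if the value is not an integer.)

130380/1001 frames

A emits 60000/1001 × 2173 = 130380000/1001 frames; B emits 60 × 2173 = 130380.
Difference = 130380/1001 frames (≈ 130.2498); B is ahead of A.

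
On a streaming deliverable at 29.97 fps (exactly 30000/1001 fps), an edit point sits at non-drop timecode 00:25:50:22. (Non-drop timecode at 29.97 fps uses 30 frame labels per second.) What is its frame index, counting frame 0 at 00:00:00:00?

frame 46522

Total seconds to the label: (0 × 3600 + 25 × 60 + 50) = 1550.
Frame index = 1550 × 30 + 22 = 46522.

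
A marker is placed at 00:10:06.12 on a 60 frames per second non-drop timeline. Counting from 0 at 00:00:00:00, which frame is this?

Total seconds to the label: (0 × 3600 + 10 × 60 + 6) = 606.
Frame index = 606 × 60 + 12 = 36372.

36372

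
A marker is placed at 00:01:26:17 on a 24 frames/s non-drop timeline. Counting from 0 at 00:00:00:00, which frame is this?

frame 2081

Total seconds to the label: (0 × 3600 + 1 × 60 + 26) = 86.
Frame index = 86 × 24 + 17 = 2081.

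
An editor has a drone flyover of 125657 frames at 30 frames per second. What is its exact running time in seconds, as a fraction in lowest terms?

Running time = 125657 ÷ (30) = 125657 × 1/30 = 125657/30 s.

125657/30 seconds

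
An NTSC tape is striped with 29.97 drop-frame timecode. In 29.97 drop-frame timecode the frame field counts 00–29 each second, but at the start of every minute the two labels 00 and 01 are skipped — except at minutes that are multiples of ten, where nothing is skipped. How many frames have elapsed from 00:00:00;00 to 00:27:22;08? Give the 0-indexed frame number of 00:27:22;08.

49218

Complete 10-minute blocks: 2, each 17982 frames → 35964.
Remaining 7 whole minutes in the current block: 1800 + 6 × 1798 = 12588 frames.
Within the current minute: 22 × 30 + 8 − 2 = 666 (labels ;00/;01 skipped at this minute). Total = 35964 + 12588 + 666 = 49218.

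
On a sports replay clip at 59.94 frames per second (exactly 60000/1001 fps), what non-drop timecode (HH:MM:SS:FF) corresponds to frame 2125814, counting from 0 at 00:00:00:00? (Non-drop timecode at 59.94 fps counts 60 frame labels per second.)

2125814 ÷ 60 = 35430 full seconds, remainder 14 frames.
35430 s = 9 h 50 min 30 s.
Timecode: 09:50:30:14.

09:50:30:14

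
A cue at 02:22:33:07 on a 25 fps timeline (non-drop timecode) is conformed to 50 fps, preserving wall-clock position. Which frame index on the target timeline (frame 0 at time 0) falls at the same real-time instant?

frame 427664

Source frame index: (2×3600 + 22×60 + 33) × 25 + 7 = 213832.
Real time: 213832 / (25) = 213832/25 s.
Target frame: (213832/25) × (50) = 427664.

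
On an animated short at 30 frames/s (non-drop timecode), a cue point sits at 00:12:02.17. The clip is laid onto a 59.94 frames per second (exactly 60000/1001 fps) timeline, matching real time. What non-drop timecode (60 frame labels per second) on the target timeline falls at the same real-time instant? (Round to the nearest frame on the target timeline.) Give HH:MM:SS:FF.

00:12:01:51

Source frame index: (0×3600 + 12×60 + 2) × 30 + 17 = 21677.
Real time: 21677 / (30) = 21677/30 s.
Target frame: (21677/30) × (60000/1001) = 43354000/1001 ≈ 43310.689 → 43311.
At 60 labels/s: frame 43311 → 00:12:01:51.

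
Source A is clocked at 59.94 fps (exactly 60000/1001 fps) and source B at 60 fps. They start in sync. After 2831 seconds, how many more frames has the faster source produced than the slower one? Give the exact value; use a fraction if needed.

169860/1001 frames

A emits 60000/1001 × 2831 = 169860000/1001 frames; B emits 60 × 2831 = 169860.
Difference = 169860/1001 frames (≈ 169.6903); B is ahead of A.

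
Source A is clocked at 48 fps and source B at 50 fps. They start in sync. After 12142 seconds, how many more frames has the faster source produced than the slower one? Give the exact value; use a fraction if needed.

24284 frames

A emits 48 × 12142 = 582816 frames; B emits 50 × 12142 = 607100.
Difference = 24284 frames; B is ahead of A.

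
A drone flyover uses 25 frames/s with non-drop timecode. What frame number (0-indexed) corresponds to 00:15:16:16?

Total seconds to the label: (0 × 3600 + 15 × 60 + 16) = 916.
Frame index = 916 × 25 + 16 = 22916.

frame 22916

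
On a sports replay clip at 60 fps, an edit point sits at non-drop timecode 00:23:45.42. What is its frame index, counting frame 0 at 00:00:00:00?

Total seconds to the label: (0 × 3600 + 23 × 60 + 45) = 1425.
Frame index = 1425 × 60 + 42 = 85542.

frame 85542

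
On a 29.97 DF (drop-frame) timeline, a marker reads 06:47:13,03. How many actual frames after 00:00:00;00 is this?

Complete 10-minute blocks: 40, each 17982 frames → 719280.
Remaining 7 whole minutes in the current block: 1800 + 6 × 1798 = 12588 frames.
Within the current minute: 13 × 30 + 3 − 2 = 391 (labels ;00/;01 skipped at this minute). Total = 719280 + 12588 + 391 = 732259.

732259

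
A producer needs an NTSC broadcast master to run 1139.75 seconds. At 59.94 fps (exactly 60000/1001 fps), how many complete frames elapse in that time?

68316 frames

Frames = 1139.75 × 60000/1001 = 68385000/1001 ≈ 68316.6833.
Complete frames: 68316.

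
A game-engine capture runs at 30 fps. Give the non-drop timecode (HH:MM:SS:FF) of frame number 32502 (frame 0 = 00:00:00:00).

00:18:03:12

32502 ÷ 30 = 1083 full seconds, remainder 12 frames.
1083 s = 0 h 18 min 3 s.
Timecode: 00:18:03:12.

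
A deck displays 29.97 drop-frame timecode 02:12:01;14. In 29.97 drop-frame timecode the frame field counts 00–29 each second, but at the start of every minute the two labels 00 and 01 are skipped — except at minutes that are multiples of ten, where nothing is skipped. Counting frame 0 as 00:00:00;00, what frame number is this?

237406

Complete 10-minute blocks: 13, each 17982 frames → 233766.
Remaining 2 whole minutes in the current block: 1800 + 1 × 1798 = 3598 frames.
Within the current minute: 1 × 30 + 14 − 2 = 42 (labels ;00/;01 skipped at this minute). Total = 233766 + 3598 + 42 = 237406.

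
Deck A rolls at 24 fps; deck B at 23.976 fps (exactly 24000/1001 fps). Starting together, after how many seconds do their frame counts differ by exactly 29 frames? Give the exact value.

29029/24 seconds

The gap grows by |24000/1001 − 24| = 24/1001 frames per second.
Time for a 29-frame gap: 29 ÷ (24/1001) = 29029/24 s.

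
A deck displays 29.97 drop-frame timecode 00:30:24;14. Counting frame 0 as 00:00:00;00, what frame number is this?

Complete 10-minute blocks: 3, each 17982 frames → 53946.
Remaining 0 whole minutes in the current block: 0 frames.
Within the current minute: 24 × 30 + 14 = 734. Total = 53946 + 0 + 734 = 54680.

54680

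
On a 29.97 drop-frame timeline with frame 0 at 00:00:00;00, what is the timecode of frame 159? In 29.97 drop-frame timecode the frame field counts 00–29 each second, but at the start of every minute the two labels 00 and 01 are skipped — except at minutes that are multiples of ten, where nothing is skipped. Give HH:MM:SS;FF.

00:00:05;09

Ten DF minutes hold 17982 frames, so frame 159 lies in block 0 (frames 0–17981) with 159 frames into that block.
The block's first minute is 1800 frames and the rest 1798 each; 159 frames reaches minute 0, so 0 × 18 + 0 × 2 = 0 labels have been skipped so far.
Adding those back, label number 159 + 0 = 159 at 30 labels/s is 5 s + 9 f = 0 h 0 min 5 s frame 9, i.e. 00:00:05;09.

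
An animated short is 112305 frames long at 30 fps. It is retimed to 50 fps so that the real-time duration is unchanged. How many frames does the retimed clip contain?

Target frames = source frames × (target rate / source rate) = 112305 × (50)/(30) = 112305 × 5/3 = 187175.

187175 frames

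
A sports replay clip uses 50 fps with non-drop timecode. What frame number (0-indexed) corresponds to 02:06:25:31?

frame 379281

Total seconds to the label: (2 × 3600 + 6 × 60 + 25) = 7585.
Frame index = 7585 × 50 + 31 = 379281.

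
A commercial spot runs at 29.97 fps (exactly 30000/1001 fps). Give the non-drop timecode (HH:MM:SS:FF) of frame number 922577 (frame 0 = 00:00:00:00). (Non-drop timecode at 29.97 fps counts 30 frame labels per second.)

08:32:32:17

922577 ÷ 30 = 30752 full seconds, remainder 17 frames.
30752 s = 8 h 32 min 32 s.
Timecode: 08:32:32:17.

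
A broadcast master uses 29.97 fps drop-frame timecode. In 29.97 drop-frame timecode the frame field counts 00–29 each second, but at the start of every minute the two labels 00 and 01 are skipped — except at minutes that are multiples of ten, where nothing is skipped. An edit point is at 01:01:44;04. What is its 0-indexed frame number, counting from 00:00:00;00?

111014

Complete 10-minute blocks: 6, each 17982 frames → 107892.
Remaining 1 whole minute in the current block: 1800 + 0 × 1798 = 1800 frames.
Within the current minute: 44 × 30 + 4 − 2 = 1322 (labels ;00/;01 skipped at this minute). Total = 107892 + 1800 + 1322 = 111014.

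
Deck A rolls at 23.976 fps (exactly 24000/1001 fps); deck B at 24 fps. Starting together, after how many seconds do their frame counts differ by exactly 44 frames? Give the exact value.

The gap grows by |24 − 24000/1001| = 24/1001 frames per second.
Time for a 44-frame gap: 44 ÷ (24/1001) = 11011/6 s.

11011/6 seconds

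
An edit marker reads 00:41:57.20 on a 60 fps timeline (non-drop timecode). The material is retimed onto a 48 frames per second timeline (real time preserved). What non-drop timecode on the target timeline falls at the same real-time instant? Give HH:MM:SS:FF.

Source frame index: (0×3600 + 41×60 + 57) × 60 + 20 = 151040.
Real time: 151040 / (60) = 7552/3 s.
Target frame: (7552/3) × (48) = 120832.
At 48 labels/s: frame 120832 → 00:41:57:16.

00:41:57:16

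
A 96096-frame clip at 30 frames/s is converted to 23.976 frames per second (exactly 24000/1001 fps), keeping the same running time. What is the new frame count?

76800 frames

Target frames = source frames × (target rate / source rate) = 96096 × (24000/1001)/(30) = 96096 × 800/1001 = 76800.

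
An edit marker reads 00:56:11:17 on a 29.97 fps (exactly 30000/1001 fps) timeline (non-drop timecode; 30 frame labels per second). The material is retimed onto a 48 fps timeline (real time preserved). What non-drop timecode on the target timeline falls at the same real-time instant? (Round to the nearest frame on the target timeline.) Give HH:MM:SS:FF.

00:56:14:45

Source frame index: (0×3600 + 56×60 + 11) × 30 + 17 = 101147.
Real time: 101147 / (30000/1001) = 101248147/30000 s.
Target frame: (101248147/30000) × (48) = 101248147/625 ≈ 161997.035 → 161997.
At 48 labels/s: frame 161997 → 00:56:14:45.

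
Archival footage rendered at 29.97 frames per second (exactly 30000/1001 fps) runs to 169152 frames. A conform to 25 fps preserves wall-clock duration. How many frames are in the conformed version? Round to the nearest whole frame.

141101 frames

Frames at target rate = 169152 × (25) / (30000/1001) = 3527524/25 ≈ 141100.960.
Nearest whole frame: 141101.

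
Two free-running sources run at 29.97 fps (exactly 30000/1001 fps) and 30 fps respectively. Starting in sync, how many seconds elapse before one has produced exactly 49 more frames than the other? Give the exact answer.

49049/30 seconds

The gap grows by |30 − 30000/1001| = 30/1001 frames per second.
Time for a 49-frame gap: 49 ÷ (30/1001) = 49049/30 s.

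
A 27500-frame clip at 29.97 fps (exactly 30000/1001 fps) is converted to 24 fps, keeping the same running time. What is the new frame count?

22022 frames

Target frames = source frames × (target rate / source rate) = 27500 × (24)/(30000/1001) = 27500 × 1001/1250 = 22022.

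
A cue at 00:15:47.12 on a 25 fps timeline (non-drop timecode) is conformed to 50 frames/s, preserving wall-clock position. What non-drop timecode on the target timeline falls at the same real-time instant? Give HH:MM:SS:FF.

Source frame index: (0×3600 + 15×60 + 47) × 25 + 12 = 23687.
Real time: 23687 / (25) = 23687/25 s.
Target frame: (23687/25) × (50) = 47374.
At 50 labels/s: frame 47374 → 00:15:47:24.

00:15:47:24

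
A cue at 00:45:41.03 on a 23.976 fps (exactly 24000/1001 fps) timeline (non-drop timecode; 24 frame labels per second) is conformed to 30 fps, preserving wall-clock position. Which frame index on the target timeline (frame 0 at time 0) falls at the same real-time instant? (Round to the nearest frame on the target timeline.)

frame 82316

Source frame index: (0×3600 + 45×60 + 41) × 24 + 3 = 65787.
Real time: 65787 / (24000/1001) = 21950929/8000 s.
Target frame: (21950929/8000) × (30) = 65852787/800 ≈ 82315.984 → 82316.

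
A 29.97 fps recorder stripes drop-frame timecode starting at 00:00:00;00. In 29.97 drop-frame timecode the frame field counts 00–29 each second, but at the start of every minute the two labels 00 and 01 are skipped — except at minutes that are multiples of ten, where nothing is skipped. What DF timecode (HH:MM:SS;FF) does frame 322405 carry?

02:59:17;19

Each 10-minute DF block holds 10 × 60 × 30 − 9 × 2 = 17982 frames. 322405 ÷ 17982 → 17 full blocks, remainder 16711.
Within the partial block the first minute is 1800 frames and each further minute 1798, so 9 further minute boundaries passed. Total skipped labels = 18 × 17 + 2 × 9 = 324.
Non-drop label index = 322405 + 324 = 322729; at 30 labels/s that is 02:59:17:19, i.e. DF 02:59:17;19.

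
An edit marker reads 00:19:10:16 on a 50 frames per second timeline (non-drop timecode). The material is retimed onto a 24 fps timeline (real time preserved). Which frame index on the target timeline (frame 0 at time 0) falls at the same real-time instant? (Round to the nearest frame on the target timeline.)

Source frame index: (0×3600 + 19×60 + 10) × 50 + 16 = 57516.
Real time: 57516 / (50) = 28758/25 s.
Target frame: (28758/25) × (24) = 690192/25 ≈ 27607.680 → 27608.

frame 27608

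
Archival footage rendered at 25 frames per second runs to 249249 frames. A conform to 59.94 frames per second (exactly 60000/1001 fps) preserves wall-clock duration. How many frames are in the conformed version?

597600 frames

Target frames = source frames × (target rate / source rate) = 249249 × (60000/1001)/(25) = 249249 × 2400/1001 = 597600.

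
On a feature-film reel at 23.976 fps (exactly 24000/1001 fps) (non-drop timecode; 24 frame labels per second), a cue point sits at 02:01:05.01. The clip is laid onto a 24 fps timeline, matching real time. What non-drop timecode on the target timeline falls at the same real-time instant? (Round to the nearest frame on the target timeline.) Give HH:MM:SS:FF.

Source frame index: (2×3600 + 1×60 + 5) × 24 + 1 = 174361.
Real time: 174361 / (24000/1001) = 174535361/24000 s.
Target frame: (174535361/24000) × (24) = 174535361/1000 ≈ 174535.361 → 174535.
At 24 labels/s: frame 174535 → 02:01:12:07.

02:01:12:07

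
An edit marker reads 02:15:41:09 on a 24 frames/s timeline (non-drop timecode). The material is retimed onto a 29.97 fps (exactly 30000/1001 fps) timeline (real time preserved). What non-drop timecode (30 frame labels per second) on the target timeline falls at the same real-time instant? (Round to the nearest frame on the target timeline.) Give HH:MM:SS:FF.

02:15:33:07

Source frame index: (2×3600 + 15×60 + 41) × 24 + 9 = 195393.
Real time: 195393 / (24) = 65131/8 s.
Target frame: (65131/8) × (30000/1001) = 22203750/91 ≈ 243997.253 → 243997.
At 30 labels/s: frame 243997 → 02:15:33:07.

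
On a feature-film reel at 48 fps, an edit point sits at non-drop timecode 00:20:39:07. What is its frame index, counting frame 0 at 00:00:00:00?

Total seconds to the label: (0 × 3600 + 20 × 60 + 39) = 1239.
Frame index = 1239 × 48 + 7 = 59479.

59479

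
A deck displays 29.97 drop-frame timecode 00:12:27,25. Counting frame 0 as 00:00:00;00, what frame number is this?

As if non-drop at 30 labels/s: (0 × 3600 + 12 × 60 + 27) × 30 + 25 = 22435.
Minute boundaries passed: 12; those not divisible by 10: 12 − 1 = 11; dropped labels = 2 × 11 = 22.
Actual frame index = 22435 − 22 = 22413.

22413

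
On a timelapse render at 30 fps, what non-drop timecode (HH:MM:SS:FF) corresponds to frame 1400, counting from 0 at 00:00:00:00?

1400 ÷ 30 = 46 full seconds, remainder 20 frames.
46 s = 0 h 0 min 46 s.
Timecode: 00:00:46:20.

00:00:46:20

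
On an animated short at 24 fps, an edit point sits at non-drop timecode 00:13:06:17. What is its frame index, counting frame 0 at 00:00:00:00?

18881

Total seconds to the label: (0 × 3600 + 13 × 60 + 6) = 786.
Frame index = 786 × 24 + 17 = 18881.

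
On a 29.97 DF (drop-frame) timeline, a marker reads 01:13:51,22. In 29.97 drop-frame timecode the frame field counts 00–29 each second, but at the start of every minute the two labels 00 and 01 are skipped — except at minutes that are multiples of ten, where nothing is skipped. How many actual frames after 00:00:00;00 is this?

132820

Complete 10-minute blocks: 7, each 17982 frames → 125874.
Remaining 3 whole minutes in the current block: 1800 + 2 × 1798 = 5396 frames.
Within the current minute: 51 × 30 + 22 − 2 = 1550 (labels ;00/;01 skipped at this minute). Total = 125874 + 5396 + 1550 = 132820.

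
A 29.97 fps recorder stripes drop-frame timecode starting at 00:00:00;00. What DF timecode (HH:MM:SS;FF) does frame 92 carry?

00:00:03;02

Each 10-minute DF block holds 10 × 60 × 30 − 9 × 2 = 17982 frames. 92 ÷ 17982 → 0 full blocks, remainder 92.
Within the partial block the first minute is 1800 frames and each further minute 1798, so 0 further minute boundaries passed. Total skipped labels = 18 × 0 + 2 × 0 = 0.
Non-drop label index = 92 + 0 = 92; at 30 labels/s that is 00:00:03:02, i.e. DF 00:00:03;02.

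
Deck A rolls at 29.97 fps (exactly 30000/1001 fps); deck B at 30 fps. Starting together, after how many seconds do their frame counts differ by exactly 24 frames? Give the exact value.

The gap grows by |30 − 30000/1001| = 30/1001 frames per second.
Time for a 24-frame gap: 24 ÷ (30/1001) = 800.8 s.

800.8 seconds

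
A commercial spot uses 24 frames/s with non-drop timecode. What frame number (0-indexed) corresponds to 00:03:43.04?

5356

Total seconds to the label: (0 × 3600 + 3 × 60 + 43) = 223.
Frame index = 223 × 24 + 4 = 5356.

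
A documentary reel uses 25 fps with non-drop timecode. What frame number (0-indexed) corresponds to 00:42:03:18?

Total seconds to the label: (0 × 3600 + 42 × 60 + 3) = 2523.
Frame index = 2523 × 25 + 18 = 63093.

63093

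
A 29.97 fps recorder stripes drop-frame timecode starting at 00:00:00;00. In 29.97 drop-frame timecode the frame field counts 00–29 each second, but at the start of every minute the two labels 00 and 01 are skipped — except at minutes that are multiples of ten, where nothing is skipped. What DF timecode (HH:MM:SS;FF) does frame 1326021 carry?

Each 10-minute DF block holds 10 × 60 × 30 − 9 × 2 = 17982 frames. 1326021 ÷ 17982 → 73 full blocks, remainder 13335.
Within the partial block the first minute is 1800 frames and each further minute 1798, so 7 further minute boundaries passed. Total skipped labels = 18 × 73 + 2 × 7 = 1328.
Non-drop label index = 1326021 + 1328 = 1327349; at 30 labels/s that is 12:17:24:29, i.e. DF 12:17:24;29.

12:17:24;29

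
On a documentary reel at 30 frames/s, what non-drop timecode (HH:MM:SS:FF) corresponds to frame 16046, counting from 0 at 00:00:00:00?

00:08:54:26

16046 ÷ 30 = 534 full seconds, remainder 26 frames.
534 s = 0 h 8 min 54 s.
Timecode: 00:08:54:26.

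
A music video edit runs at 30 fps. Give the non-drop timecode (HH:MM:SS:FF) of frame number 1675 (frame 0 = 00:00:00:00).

00:00:55:25

1675 ÷ 30 = 55 full seconds, remainder 25 frames.
55 s = 0 h 0 min 55 s.
Timecode: 00:00:55:25.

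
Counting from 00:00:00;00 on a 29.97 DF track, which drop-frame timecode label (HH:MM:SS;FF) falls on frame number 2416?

00:01:20;18

Each 10-minute DF block holds 10 × 60 × 30 − 9 × 2 = 17982 frames. 2416 ÷ 17982 → 0 full blocks, remainder 2416.
Within the partial block the first minute is 1800 frames and each further minute 1798, so 1 further minute boundary passed. Total skipped labels = 18 × 0 + 2 × 1 = 2.
Non-drop label index = 2416 + 2 = 2418; at 30 labels/s that is 00:01:20:18, i.e. DF 00:01:20;18.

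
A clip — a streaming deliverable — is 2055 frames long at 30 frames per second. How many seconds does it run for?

68.5 seconds

Running time = 2055 / (30) = 68.5 s.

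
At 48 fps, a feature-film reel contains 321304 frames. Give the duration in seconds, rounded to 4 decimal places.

Running time = 321304 × 1/48 = 40163/6 s ≈ 6693.8333 s.

6693.8333 seconds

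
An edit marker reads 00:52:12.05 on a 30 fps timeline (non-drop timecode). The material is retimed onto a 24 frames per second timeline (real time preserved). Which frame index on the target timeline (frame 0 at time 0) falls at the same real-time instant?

Source frame index: (0×3600 + 52×60 + 12) × 30 + 5 = 93965.
Real time: 93965 / (30) = 18793/6 s.
Target frame: (18793/6) × (24) = 75172.

frame 75172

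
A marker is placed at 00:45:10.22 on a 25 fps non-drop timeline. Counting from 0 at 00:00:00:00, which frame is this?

frame 67772

Total seconds to the label: (0 × 3600 + 45 × 60 + 10) = 2710.
Frame index = 2710 × 25 + 22 = 67772.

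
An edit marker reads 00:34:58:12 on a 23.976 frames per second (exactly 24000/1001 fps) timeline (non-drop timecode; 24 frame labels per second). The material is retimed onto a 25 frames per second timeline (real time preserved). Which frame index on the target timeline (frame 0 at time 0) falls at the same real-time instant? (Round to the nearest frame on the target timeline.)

frame 52515

Source frame index: (0×3600 + 34×60 + 58) × 24 + 12 = 50364.
Real time: 50364 / (24000/1001) = 4201197/2000 s.
Target frame: (4201197/2000) × (25) = 4201197/80 ≈ 52514.963 → 52515.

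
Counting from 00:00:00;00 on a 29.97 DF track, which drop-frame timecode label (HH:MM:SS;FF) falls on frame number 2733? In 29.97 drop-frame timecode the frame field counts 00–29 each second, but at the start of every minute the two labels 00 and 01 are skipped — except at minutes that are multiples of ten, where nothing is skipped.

00:01:31;05

Each 10-minute DF block holds 10 × 60 × 30 − 9 × 2 = 17982 frames. 2733 ÷ 17982 → 0 full blocks, remainder 2733.
Within the partial block the first minute is 1800 frames and each further minute 1798, so 1 further minute boundary passed. Total skipped labels = 18 × 0 + 2 × 1 = 2.
Non-drop label index = 2733 + 2 = 2735; at 30 labels/s that is 00:01:31:05, i.e. DF 00:01:31;05.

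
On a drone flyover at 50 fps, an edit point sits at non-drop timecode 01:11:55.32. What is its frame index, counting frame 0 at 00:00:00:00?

Total seconds to the label: (1 × 3600 + 11 × 60 + 55) = 4315.
Frame index = 4315 × 50 + 32 = 215782.

frame 215782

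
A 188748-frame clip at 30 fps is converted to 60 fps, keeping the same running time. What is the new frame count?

Target frames = source frames × (target rate / source rate) = 188748 × (60)/(30) = 188748 × 2 = 377496.

377496 frames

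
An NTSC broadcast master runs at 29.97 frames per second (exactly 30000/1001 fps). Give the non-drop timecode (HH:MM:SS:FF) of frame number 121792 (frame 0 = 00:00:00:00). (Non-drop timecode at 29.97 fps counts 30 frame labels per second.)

01:07:39:22

121792 ÷ 30 = 4059 full seconds, remainder 22 frames.
4059 s = 1 h 7 min 39 s.
Timecode: 01:07:39:22.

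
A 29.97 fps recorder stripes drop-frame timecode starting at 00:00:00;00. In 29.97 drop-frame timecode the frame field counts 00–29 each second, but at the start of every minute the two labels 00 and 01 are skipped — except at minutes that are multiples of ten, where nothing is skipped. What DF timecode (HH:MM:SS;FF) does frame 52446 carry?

00:29:10;00

Ten DF minutes hold 17982 frames, so frame 52446 lies in block 2 (frames 35964–53945) with 16482 frames into that block.
The block's first minute is 1800 frames and the rest 1798 each; 16482 frames reaches minute 9, so 2 × 18 + 9 × 2 = 54 labels have been skipped so far.
Adding those back, label number 52446 + 54 = 52500 at 30 labels/s is 1750 s + 0 f = 0 h 29 min 10 s frame 0, i.e. 00:29:10;00.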